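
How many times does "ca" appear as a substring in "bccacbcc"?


Searching for "ca" in "bccacbcc"
Scanning each position:
  Position 0: "bc" => no
  Position 1: "cc" => no
  Position 2: "ca" => MATCH
  Position 3: "ac" => no
  Position 4: "cb" => no
  Position 5: "bc" => no
  Position 6: "cc" => no
Total occurrences: 1

1


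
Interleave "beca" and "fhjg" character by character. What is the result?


Interleaving "beca" and "fhjg":
  Position 0: 'b' from first, 'f' from second => "bf"
  Position 1: 'e' from first, 'h' from second => "eh"
  Position 2: 'c' from first, 'j' from second => "cj"
  Position 3: 'a' from first, 'g' from second => "ag"
Result: bfehcjag

bfehcjag


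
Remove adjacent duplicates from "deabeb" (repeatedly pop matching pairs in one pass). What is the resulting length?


Input: deabeb
Stack-based adjacent duplicate removal:
  Read 'd': push. Stack: d
  Read 'e': push. Stack: de
  Read 'a': push. Stack: dea
  Read 'b': push. Stack: deab
  Read 'e': push. Stack: deabe
  Read 'b': push. Stack: deabeb
Final stack: "deabeb" (length 6)

6


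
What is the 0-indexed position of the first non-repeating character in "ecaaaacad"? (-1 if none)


Input: ecaaaacad
Character frequencies:
  'a': 5
  'c': 2
  'd': 1
  'e': 1
Scanning left to right for freq == 1:
  Position 0 ('e'): unique! => answer = 0

0


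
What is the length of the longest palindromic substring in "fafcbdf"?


Input: "fafcbdf"
Checking substrings for palindromes:
  [0:3] "faf" (len 3) => palindrome
Longest palindromic substring: "faf" with length 3

3


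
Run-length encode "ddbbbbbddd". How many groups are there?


Input: ddbbbbbddd
Scanning for consecutive runs:
  Group 1: 'd' x 2 (positions 0-1)
  Group 2: 'b' x 5 (positions 2-6)
  Group 3: 'd' x 3 (positions 7-9)
Total groups: 3

3


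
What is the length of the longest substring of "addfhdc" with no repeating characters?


Input: "addfhdc"
Sliding window (track last position of each char):
  Position 0 ('a'): window [0,0] length 1 -- new best
  Position 1 ('d'): window [0,1] length 2 -- new best
  Position 2 ('d'): repeat (last at 1), move window start to 2
  Position 2 ('d'): window [2,2] length 1
  Position 3 ('f'): window [2,3] length 2
  Position 4 ('h'): window [2,4] length 3 -- new best
  Position 5 ('d'): repeat (last at 2), move window start to 3
  Position 5 ('d'): window [3,5] length 3
  Position 6 ('c'): window [3,6] length 4 -- new best
Longest substring with no repeats: "fhdc" with length 4

4


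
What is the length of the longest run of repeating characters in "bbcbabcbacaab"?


Input: "bbcbabcbacaab"
Scanning for longest run:
  Position 1 ('b'): continues run of 'b', length=2
  Position 2 ('c'): new char, reset run to 1
  Position 3 ('b'): new char, reset run to 1
  Position 4 ('a'): new char, reset run to 1
  Position 5 ('b'): new char, reset run to 1
  Position 6 ('c'): new char, reset run to 1
  Position 7 ('b'): new char, reset run to 1
  Position 8 ('a'): new char, reset run to 1
  Position 9 ('c'): new char, reset run to 1
  Position 10 ('a'): new char, reset run to 1
  Position 11 ('a'): continues run of 'a', length=2
  Position 12 ('b'): new char, reset run to 1
Longest run: 'b' with length 2

2


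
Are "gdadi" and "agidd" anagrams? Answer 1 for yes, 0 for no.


Strings: "gdadi", "agidd"
Sorted first:  addgi
Sorted second: addgi
Sorted forms match => anagrams

1


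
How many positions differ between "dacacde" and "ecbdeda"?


Comparing "dacacde" and "ecbdeda" position by position:
  Position 0: 'd' vs 'e' => DIFFER
  Position 1: 'a' vs 'c' => DIFFER
  Position 2: 'c' vs 'b' => DIFFER
  Position 3: 'a' vs 'd' => DIFFER
  Position 4: 'c' vs 'e' => DIFFER
  Position 5: 'd' vs 'd' => same
  Position 6: 'e' vs 'a' => DIFFER
Positions that differ: 6

6


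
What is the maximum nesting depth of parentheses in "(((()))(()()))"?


Input: "(((()))(()()))"
Tracking depth:
  Position 0 '(': depth becomes 1
  Position 1 '(': depth becomes 2
  Position 2 '(': depth becomes 3
  Position 3 '(': depth becomes 4
  Position 4 ')': depth becomes 3
  Position 5 ')': depth becomes 2
  Position 6 ')': depth becomes 1
  Position 7 '(': depth becomes 2
  Position 8 '(': depth becomes 3
  Position 9 ')': depth becomes 2
  Position 10 '(': depth becomes 3
  Position 11 ')': depth becomes 2
  Position 12 ')': depth becomes 1
  Position 13 ')': depth becomes 0
Maximum depth reached: 4

4


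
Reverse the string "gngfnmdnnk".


Input: gngfnmdnnk
Reading characters right to left:
  Position 9: 'k'
  Position 8: 'n'
  Position 7: 'n'
  Position 6: 'd'
  Position 5: 'm'
  Position 4: 'n'
  Position 3: 'f'
  Position 2: 'g'
  Position 1: 'n'
  Position 0: 'g'
Reversed: knndmnfgng

knndmnfgng


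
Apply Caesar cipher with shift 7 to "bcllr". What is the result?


Caesar cipher: shift "bcllr" by 7
  'b' (pos 1) + 7 = pos 8 = 'i'
  'c' (pos 2) + 7 = pos 9 = 'j'
  'l' (pos 11) + 7 = pos 18 = 's'
  'l' (pos 11) + 7 = pos 18 = 's'
  'r' (pos 17) + 7 = pos 24 = 'y'
Result: ijssy

ijssy


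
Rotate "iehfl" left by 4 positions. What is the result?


Input: "iehfl", rotate left by 4
First 4 characters: "iehf"
Remaining characters: "l"
Concatenate remaining + first: "l" + "iehf" = "liehf"

liehf


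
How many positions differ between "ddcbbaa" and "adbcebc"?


Comparing "ddcbbaa" and "adbcebc" position by position:
  Position 0: 'd' vs 'a' => DIFFER
  Position 1: 'd' vs 'd' => same
  Position 2: 'c' vs 'b' => DIFFER
  Position 3: 'b' vs 'c' => DIFFER
  Position 4: 'b' vs 'e' => DIFFER
  Position 5: 'a' vs 'b' => DIFFER
  Position 6: 'a' vs 'c' => DIFFER
Positions that differ: 6

6


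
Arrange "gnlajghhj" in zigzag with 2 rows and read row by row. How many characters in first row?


Zigzag "gnlajghhj" into 2 rows:
Placing characters:
  'g' => row 0
  'n' => row 1
  'l' => row 0
  'a' => row 1
  'j' => row 0
  'g' => row 1
  'h' => row 0
  'h' => row 1
  'j' => row 0
Rows:
  Row 0: "gljhj"
  Row 1: "nagh"
First row length: 5

5


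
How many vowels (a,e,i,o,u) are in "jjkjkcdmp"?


Input: jjkjkcdmp
Checking each character:
  'j' at position 0: consonant
  'j' at position 1: consonant
  'k' at position 2: consonant
  'j' at position 3: consonant
  'k' at position 4: consonant
  'c' at position 5: consonant
  'd' at position 6: consonant
  'm' at position 7: consonant
  'p' at position 8: consonant
Total vowels: 0

0


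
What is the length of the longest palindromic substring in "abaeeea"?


Input: "abaeeea"
Checking substrings for palindromes:
  [2:7] "aeeea" (len 5) => palindrome
  [0:3] "aba" (len 3) => palindrome
  [3:6] "eee" (len 3) => palindrome
  [3:5] "ee" (len 2) => palindrome
  [4:6] "ee" (len 2) => palindrome
Longest palindromic substring: "aeeea" with length 5

5


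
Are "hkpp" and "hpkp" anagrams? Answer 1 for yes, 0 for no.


Strings: "hkpp", "hpkp"
Sorted first:  hkpp
Sorted second: hkpp
Sorted forms match => anagrams

1


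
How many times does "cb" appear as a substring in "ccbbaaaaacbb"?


Searching for "cb" in "ccbbaaaaacbb"
Scanning each position:
  Position 0: "cc" => no
  Position 1: "cb" => MATCH
  Position 2: "bb" => no
  Position 3: "ba" => no
  Position 4: "aa" => no
  Position 5: "aa" => no
  Position 6: "aa" => no
  Position 7: "aa" => no
  Position 8: "ac" => no
  Position 9: "cb" => MATCH
  Position 10: "bb" => no
Total occurrences: 2

2


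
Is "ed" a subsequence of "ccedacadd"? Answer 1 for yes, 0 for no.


Check if "ed" is a subsequence of "ccedacadd"
Greedy scan:
  Position 0 ('c'): no match needed
  Position 1 ('c'): no match needed
  Position 2 ('e'): matches sub[0] = 'e'
  Position 3 ('d'): matches sub[1] = 'd'
  Position 4 ('a'): no match needed
  Position 5 ('c'): no match needed
  Position 6 ('a'): no match needed
  Position 7 ('d'): no match needed
  Position 8 ('d'): no match needed
All 2 characters matched => is a subsequence

1


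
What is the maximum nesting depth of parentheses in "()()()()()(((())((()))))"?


Input: "()()()()()(((())((()))))"
Tracking depth:
  Position 0 '(': depth becomes 1
  Position 1 ')': depth becomes 0
  Position 2 '(': depth becomes 1
  Position 3 ')': depth becomes 0
  Position 4 '(': depth becomes 1
  Position 5 ')': depth becomes 0
  Position 6 '(': depth becomes 1
  Position 7 ')': depth becomes 0
  Position 8 '(': depth becomes 1
  Position 9 ')': depth becomes 0
  Position 10 '(': depth becomes 1
  Position 11 '(': depth becomes 2
  Position 12 '(': depth becomes 3
  Position 13 '(': depth becomes 4
  Position 14 ')': depth becomes 3
  Position 15 ')': depth becomes 2
  Position 16 '(': depth becomes 3
  Position 17 '(': depth becomes 4
  Position 18 '(': depth becomes 5
  Position 19 ')': depth becomes 4
  Position 20 ')': depth becomes 3
  Position 21 ')': depth becomes 2
  Position 22 ')': depth becomes 1
  Position 23 ')': depth becomes 0
Maximum depth reached: 5

5


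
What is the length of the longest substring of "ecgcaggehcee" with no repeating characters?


Input: "ecgcaggehcee"
Sliding window (track last position of each char):
  Position 0 ('e'): window [0,0] length 1 -- new best
  Position 1 ('c'): window [0,1] length 2 -- new best
  Position 2 ('g'): window [0,2] length 3 -- new best
  Position 3 ('c'): repeat (last at 1), move window start to 2
  Position 3 ('c'): window [2,3] length 2
  Position 4 ('a'): window [2,4] length 3
  Position 5 ('g'): repeat (last at 2), move window start to 3
  Position 5 ('g'): window [3,5] length 3
  Position 6 ('g'): repeat (last at 5), move window start to 6
  Position 6 ('g'): window [6,6] length 1
  Position 7 ('e'): window [6,7] length 2
  Position 8 ('h'): window [6,8] length 3
  Position 9 ('c'): window [6,9] length 4 -- new best
  Position 10 ('e'): repeat (last at 7), move window start to 8
  Position 10 ('e'): window [8,10] length 3
  Position 11 ('e'): repeat (last at 10), move window start to 11
  Position 11 ('e'): window [11,11] length 1
Longest substring with no repeats: "gehc" with length 4

4


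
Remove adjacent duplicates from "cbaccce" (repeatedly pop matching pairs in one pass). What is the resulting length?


Input: cbaccce
Stack-based adjacent duplicate removal:
  Read 'c': push. Stack: c
  Read 'b': push. Stack: cb
  Read 'a': push. Stack: cba
  Read 'c': push. Stack: cbac
  Read 'c': matches stack top 'c' => pop. Stack: cba
  Read 'c': push. Stack: cbac
  Read 'e': push. Stack: cbace
Final stack: "cbace" (length 5)

5


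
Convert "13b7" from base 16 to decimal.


Input: "13b7" in base 16
Positional expansion:
  Digit '1' (value 1) x 16^3 = 4096
  Digit '3' (value 3) x 16^2 = 768
  Digit 'b' (value 11) x 16^1 = 176
  Digit '7' (value 7) x 16^0 = 7
Sum = 5047

5047


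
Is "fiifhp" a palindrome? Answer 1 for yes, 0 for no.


Input: fiifhp
Reversed: phfiif
  Compare pos 0 ('f') with pos 5 ('p'): MISMATCH
  Compare pos 1 ('i') with pos 4 ('h'): MISMATCH
  Compare pos 2 ('i') with pos 3 ('f'): MISMATCH
Result: not a palindrome

0


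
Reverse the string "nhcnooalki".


Input: nhcnooalki
Reading characters right to left:
  Position 9: 'i'
  Position 8: 'k'
  Position 7: 'l'
  Position 6: 'a'
  Position 5: 'o'
  Position 4: 'o'
  Position 3: 'n'
  Position 2: 'c'
  Position 1: 'h'
  Position 0: 'n'
Reversed: iklaoonchn

iklaoonchn


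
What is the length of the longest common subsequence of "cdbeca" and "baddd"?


LCS of "cdbeca" and "baddd"
DP table:
           b    a    d    d    d
      0    0    0    0    0    0
  c   0    0    0    0    0    0
  d   0    0    0    1    1    1
  b   0    1    1    1    1    1
  e   0    1    1    1    1    1
  c   0    1    1    1    1    1
  a   0    1    2    2    2    2
LCS length = dp[6][5] = 2

2


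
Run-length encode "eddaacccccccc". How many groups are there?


Input: eddaacccccccc
Scanning for consecutive runs:
  Group 1: 'e' x 1 (positions 0-0)
  Group 2: 'd' x 2 (positions 1-2)
  Group 3: 'a' x 2 (positions 3-4)
  Group 4: 'c' x 8 (positions 5-12)
Total groups: 4

4


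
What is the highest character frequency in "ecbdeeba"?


Input: ecbdeeba
Character counts:
  'a': 1
  'b': 2
  'c': 1
  'd': 1
  'e': 3
Maximum frequency: 3

3


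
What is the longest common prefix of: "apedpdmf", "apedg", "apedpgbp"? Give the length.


Words: apedpdmf, apedg, apedpgbp
  Position 0: all 'a' => match
  Position 1: all 'p' => match
  Position 2: all 'e' => match
  Position 3: all 'd' => match
  Position 4: ('p', 'g', 'p') => mismatch, stop
LCP = "aped" (length 4)

4


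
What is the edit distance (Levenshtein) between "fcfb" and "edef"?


Computing edit distance: "fcfb" -> "edef"
DP table:
           e    d    e    f
      0    1    2    3    4
  f   1    1    2    3    3
  c   2    2    2    3    4
  f   3    3    3    3    3
  b   4    4    4    4    4
Edit distance = dp[4][4] = 4

4


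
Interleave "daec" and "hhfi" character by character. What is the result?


Interleaving "daec" and "hhfi":
  Position 0: 'd' from first, 'h' from second => "dh"
  Position 1: 'a' from first, 'h' from second => "ah"
  Position 2: 'e' from first, 'f' from second => "ef"
  Position 3: 'c' from first, 'i' from second => "ci"
Result: dhahefci

dhahefci


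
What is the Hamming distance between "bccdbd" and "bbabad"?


Comparing "bccdbd" and "bbabad" position by position:
  Position 0: 'b' vs 'b' => same
  Position 1: 'c' vs 'b' => differ
  Position 2: 'c' vs 'a' => differ
  Position 3: 'd' vs 'b' => differ
  Position 4: 'b' vs 'a' => differ
  Position 5: 'd' vs 'd' => same
Total differences (Hamming distance): 4

4


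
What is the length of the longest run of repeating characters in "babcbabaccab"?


Input: "babcbabaccab"
Scanning for longest run:
  Position 1 ('a'): new char, reset run to 1
  Position 2 ('b'): new char, reset run to 1
  Position 3 ('c'): new char, reset run to 1
  Position 4 ('b'): new char, reset run to 1
  Position 5 ('a'): new char, reset run to 1
  Position 6 ('b'): new char, reset run to 1
  Position 7 ('a'): new char, reset run to 1
  Position 8 ('c'): new char, reset run to 1
  Position 9 ('c'): continues run of 'c', length=2
  Position 10 ('a'): new char, reset run to 1
  Position 11 ('b'): new char, reset run to 1
Longest run: 'c' with length 2

2


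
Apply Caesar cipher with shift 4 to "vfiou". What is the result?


Caesar cipher: shift "vfiou" by 4
  'v' (pos 21) + 4 = pos 25 = 'z'
  'f' (pos 5) + 4 = pos 9 = 'j'
  'i' (pos 8) + 4 = pos 12 = 'm'
  'o' (pos 14) + 4 = pos 18 = 's'
  'u' (pos 20) + 4 = pos 24 = 'y'
Result: zjmsy

zjmsy


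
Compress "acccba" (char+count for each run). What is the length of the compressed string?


Input: acccba
Runs:
  'a' x 1 => "a1"
  'c' x 3 => "c3"
  'b' x 1 => "b1"
  'a' x 1 => "a1"
Compressed: "a1c3b1a1"
Compressed length: 8

8


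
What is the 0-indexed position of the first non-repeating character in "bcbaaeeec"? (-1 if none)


Input: bcbaaeeec
Character frequencies:
  'a': 2
  'b': 2
  'c': 2
  'e': 3
Scanning left to right for freq == 1:
  Position 0 ('b'): freq=2, skip
  Position 1 ('c'): freq=2, skip
  Position 2 ('b'): freq=2, skip
  Position 3 ('a'): freq=2, skip
  Position 4 ('a'): freq=2, skip
  Position 5 ('e'): freq=3, skip
  Position 6 ('e'): freq=3, skip
  Position 7 ('e'): freq=3, skip
  Position 8 ('c'): freq=2, skip
  No unique character found => answer = -1

-1


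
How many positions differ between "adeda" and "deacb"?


Comparing "adeda" and "deacb" position by position:
  Position 0: 'a' vs 'd' => DIFFER
  Position 1: 'd' vs 'e' => DIFFER
  Position 2: 'e' vs 'a' => DIFFER
  Position 3: 'd' vs 'c' => DIFFER
  Position 4: 'a' vs 'b' => DIFFER
Positions that differ: 5

5


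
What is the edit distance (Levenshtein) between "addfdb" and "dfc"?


Computing edit distance: "addfdb" -> "dfc"
DP table:
           d    f    c
      0    1    2    3
  a   1    1    2    3
  d   2    1    2    3
  d   3    2    2    3
  f   4    3    2    3
  d   5    4    3    3
  b   6    5    4    4
Edit distance = dp[6][3] = 4

4


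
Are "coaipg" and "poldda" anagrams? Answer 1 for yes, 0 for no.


Strings: "coaipg", "poldda"
Sorted first:  acgiop
Sorted second: addlop
Differ at position 1: 'c' vs 'd' => not anagrams

0


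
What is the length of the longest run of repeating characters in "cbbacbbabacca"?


Input: "cbbacbbabacca"
Scanning for longest run:
  Position 1 ('b'): new char, reset run to 1
  Position 2 ('b'): continues run of 'b', length=2
  Position 3 ('a'): new char, reset run to 1
  Position 4 ('c'): new char, reset run to 1
  Position 5 ('b'): new char, reset run to 1
  Position 6 ('b'): continues run of 'b', length=2
  Position 7 ('a'): new char, reset run to 1
  Position 8 ('b'): new char, reset run to 1
  Position 9 ('a'): new char, reset run to 1
  Position 10 ('c'): new char, reset run to 1
  Position 11 ('c'): continues run of 'c', length=2
  Position 12 ('a'): new char, reset run to 1
Longest run: 'b' with length 2

2


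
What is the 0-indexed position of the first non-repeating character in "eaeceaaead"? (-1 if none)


Input: eaeceaaead
Character frequencies:
  'a': 4
  'c': 1
  'd': 1
  'e': 4
Scanning left to right for freq == 1:
  Position 0 ('e'): freq=4, skip
  Position 1 ('a'): freq=4, skip
  Position 2 ('e'): freq=4, skip
  Position 3 ('c'): unique! => answer = 3

3


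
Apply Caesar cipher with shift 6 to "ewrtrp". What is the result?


Caesar cipher: shift "ewrtrp" by 6
  'e' (pos 4) + 6 = pos 10 = 'k'
  'w' (pos 22) + 6 = pos 2 = 'c'
  'r' (pos 17) + 6 = pos 23 = 'x'
  't' (pos 19) + 6 = pos 25 = 'z'
  'r' (pos 17) + 6 = pos 23 = 'x'
  'p' (pos 15) + 6 = pos 21 = 'v'
Result: kcxzxv

kcxzxv


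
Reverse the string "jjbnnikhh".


Input: jjbnnikhh
Reading characters right to left:
  Position 8: 'h'
  Position 7: 'h'
  Position 6: 'k'
  Position 5: 'i'
  Position 4: 'n'
  Position 3: 'n'
  Position 2: 'b'
  Position 1: 'j'
  Position 0: 'j'
Reversed: hhkinnbjj

hhkinnbjj


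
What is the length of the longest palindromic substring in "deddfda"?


Input: "deddfda"
Checking substrings for palindromes:
  [0:3] "ded" (len 3) => palindrome
  [3:6] "dfd" (len 3) => palindrome
  [2:4] "dd" (len 2) => palindrome
Longest palindromic substring: "ded" with length 3

3


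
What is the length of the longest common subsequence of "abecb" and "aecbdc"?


LCS of "abecb" and "aecbdc"
DP table:
           a    e    c    b    d    c
      0    0    0    0    0    0    0
  a   0    1    1    1    1    1    1
  b   0    1    1    1    2    2    2
  e   0    1    2    2    2    2    2
  c   0    1    2    3    3    3    3
  b   0    1    2    3    4    4    4
LCS length = dp[5][6] = 4

4


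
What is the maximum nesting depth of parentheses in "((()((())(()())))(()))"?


Input: "((()((())(()())))(()))"
Tracking depth:
  Position 0 '(': depth becomes 1
  Position 1 '(': depth becomes 2
  Position 2 '(': depth becomes 3
  Position 3 ')': depth becomes 2
  Position 4 '(': depth becomes 3
  Position 5 '(': depth becomes 4
  Position 6 '(': depth becomes 5
  Position 7 ')': depth becomes 4
  Position 8 ')': depth becomes 3
  Position 9 '(': depth becomes 4
  Position 10 '(': depth becomes 5
  Position 11 ')': depth becomes 4
  Position 12 '(': depth becomes 5
  Position 13 ')': depth becomes 4
  Position 14 ')': depth becomes 3
  Position 15 ')': depth becomes 2
  Position 16 ')': depth becomes 1
  Position 17 '(': depth becomes 2
  Position 18 '(': depth becomes 3
  Position 19 ')': depth becomes 2
  Position 20 ')': depth becomes 1
  Position 21 ')': depth becomes 0
Maximum depth reached: 5

5


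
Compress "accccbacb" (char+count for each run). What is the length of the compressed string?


Input: accccbacb
Runs:
  'a' x 1 => "a1"
  'c' x 4 => "c4"
  'b' x 1 => "b1"
  'a' x 1 => "a1"
  'c' x 1 => "c1"
  'b' x 1 => "b1"
Compressed: "a1c4b1a1c1b1"
Compressed length: 12

12


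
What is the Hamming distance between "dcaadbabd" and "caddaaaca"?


Comparing "dcaadbabd" and "caddaaaca" position by position:
  Position 0: 'd' vs 'c' => differ
  Position 1: 'c' vs 'a' => differ
  Position 2: 'a' vs 'd' => differ
  Position 3: 'a' vs 'd' => differ
  Position 4: 'd' vs 'a' => differ
  Position 5: 'b' vs 'a' => differ
  Position 6: 'a' vs 'a' => same
  Position 7: 'b' vs 'c' => differ
  Position 8: 'd' vs 'a' => differ
Total differences (Hamming distance): 8

8


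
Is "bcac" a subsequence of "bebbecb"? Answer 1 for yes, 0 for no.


Check if "bcac" is a subsequence of "bebbecb"
Greedy scan:
  Position 0 ('b'): matches sub[0] = 'b'
  Position 1 ('e'): no match needed
  Position 2 ('b'): no match needed
  Position 3 ('b'): no match needed
  Position 4 ('e'): no match needed
  Position 5 ('c'): matches sub[1] = 'c'
  Position 6 ('b'): no match needed
Only matched 2/4 characters => not a subsequence

0


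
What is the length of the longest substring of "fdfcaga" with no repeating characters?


Input: "fdfcaga"
Sliding window (track last position of each char):
  Position 0 ('f'): window [0,0] length 1 -- new best
  Position 1 ('d'): window [0,1] length 2 -- new best
  Position 2 ('f'): repeat (last at 0), move window start to 1
  Position 2 ('f'): window [1,2] length 2
  Position 3 ('c'): window [1,3] length 3 -- new best
  Position 4 ('a'): window [1,4] length 4 -- new best
  Position 5 ('g'): window [1,5] length 5 -- new best
  Position 6 ('a'): repeat (last at 4), move window start to 5
  Position 6 ('a'): window [5,6] length 2
Longest substring with no repeats: "dfcag" with length 5

5


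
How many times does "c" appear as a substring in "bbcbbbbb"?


Searching for "c" in "bbcbbbbb"
Scanning each position:
  Position 0: "b" => no
  Position 1: "b" => no
  Position 2: "c" => MATCH
  Position 3: "b" => no
  Position 4: "b" => no
  Position 5: "b" => no
  Position 6: "b" => no
  Position 7: "b" => no
Total occurrences: 1

1


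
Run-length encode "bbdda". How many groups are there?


Input: bbdda
Scanning for consecutive runs:
  Group 1: 'b' x 2 (positions 0-1)
  Group 2: 'd' x 2 (positions 2-3)
  Group 3: 'a' x 1 (positions 4-4)
Total groups: 3

3


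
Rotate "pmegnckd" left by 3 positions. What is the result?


Input: "pmegnckd", rotate left by 3
First 3 characters: "pme"
Remaining characters: "gnckd"
Concatenate remaining + first: "gnckd" + "pme" = "gnckdpme"

gnckdpme


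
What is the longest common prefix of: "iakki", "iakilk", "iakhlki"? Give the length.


Words: iakki, iakilk, iakhlki
  Position 0: all 'i' => match
  Position 1: all 'a' => match
  Position 2: all 'k' => match
  Position 3: ('k', 'i', 'h') => mismatch, stop
LCP = "iak" (length 3)

3


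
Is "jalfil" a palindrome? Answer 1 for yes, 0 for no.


Input: jalfil
Reversed: liflaj
  Compare pos 0 ('j') with pos 5 ('l'): MISMATCH
  Compare pos 1 ('a') with pos 4 ('i'): MISMATCH
  Compare pos 2 ('l') with pos 3 ('f'): MISMATCH
Result: not a palindrome

0


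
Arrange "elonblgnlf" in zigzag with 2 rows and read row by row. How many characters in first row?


Zigzag "elonblgnlf" into 2 rows:
Placing characters:
  'e' => row 0
  'l' => row 1
  'o' => row 0
  'n' => row 1
  'b' => row 0
  'l' => row 1
  'g' => row 0
  'n' => row 1
  'l' => row 0
  'f' => row 1
Rows:
  Row 0: "eobgl"
  Row 1: "lnlnf"
First row length: 5

5


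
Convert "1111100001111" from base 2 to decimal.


Input: "1111100001111" in base 2
Positional expansion:
  Digit '1' (value 1) x 2^12 = 4096
  Digit '1' (value 1) x 2^11 = 2048
  Digit '1' (value 1) x 2^10 = 1024
  Digit '1' (value 1) x 2^9 = 512
  Digit '1' (value 1) x 2^8 = 256
  Digit '0' (value 0) x 2^7 = 0
  Digit '0' (value 0) x 2^6 = 0
  Digit '0' (value 0) x 2^5 = 0
  Digit '0' (value 0) x 2^4 = 0
  Digit '1' (value 1) x 2^3 = 8
  Digit '1' (value 1) x 2^2 = 4
  Digit '1' (value 1) x 2^1 = 2
  Digit '1' (value 1) x 2^0 = 1
Sum = 7951

7951


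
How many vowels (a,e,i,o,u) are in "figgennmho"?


Input: figgennmho
Checking each character:
  'f' at position 0: consonant
  'i' at position 1: vowel (running total: 1)
  'g' at position 2: consonant
  'g' at position 3: consonant
  'e' at position 4: vowel (running total: 2)
  'n' at position 5: consonant
  'n' at position 6: consonant
  'm' at position 7: consonant
  'h' at position 8: consonant
  'o' at position 9: vowel (running total: 3)
Total vowels: 3

3


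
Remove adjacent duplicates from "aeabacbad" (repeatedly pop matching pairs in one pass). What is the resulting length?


Input: aeabacbad
Stack-based adjacent duplicate removal:
  Read 'a': push. Stack: a
  Read 'e': push. Stack: ae
  Read 'a': push. Stack: aea
  Read 'b': push. Stack: aeab
  Read 'a': push. Stack: aeaba
  Read 'c': push. Stack: aeabac
  Read 'b': push. Stack: aeabacb
  Read 'a': push. Stack: aeabacba
  Read 'd': push. Stack: aeabacbad
Final stack: "aeabacbad" (length 9)

9


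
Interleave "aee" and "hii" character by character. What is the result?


Interleaving "aee" and "hii":
  Position 0: 'a' from first, 'h' from second => "ah"
  Position 1: 'e' from first, 'i' from second => "ei"
  Position 2: 'e' from first, 'i' from second => "ei"
Result: aheiei

aheiei


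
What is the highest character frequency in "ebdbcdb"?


Input: ebdbcdb
Character counts:
  'b': 3
  'c': 1
  'd': 2
  'e': 1
Maximum frequency: 3

3


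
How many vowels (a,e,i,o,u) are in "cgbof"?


Input: cgbof
Checking each character:
  'c' at position 0: consonant
  'g' at position 1: consonant
  'b' at position 2: consonant
  'o' at position 3: vowel (running total: 1)
  'f' at position 4: consonant
Total vowels: 1

1


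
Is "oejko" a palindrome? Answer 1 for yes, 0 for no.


Input: oejko
Reversed: okjeo
  Compare pos 0 ('o') with pos 4 ('o'): match
  Compare pos 1 ('e') with pos 3 ('k'): MISMATCH
Result: not a palindrome

0


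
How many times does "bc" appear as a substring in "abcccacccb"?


Searching for "bc" in "abcccacccb"
Scanning each position:
  Position 0: "ab" => no
  Position 1: "bc" => MATCH
  Position 2: "cc" => no
  Position 3: "cc" => no
  Position 4: "ca" => no
  Position 5: "ac" => no
  Position 6: "cc" => no
  Position 7: "cc" => no
  Position 8: "cb" => no
Total occurrences: 1

1


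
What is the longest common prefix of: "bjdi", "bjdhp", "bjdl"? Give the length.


Words: bjdi, bjdhp, bjdl
  Position 0: all 'b' => match
  Position 1: all 'j' => match
  Position 2: all 'd' => match
  Position 3: ('i', 'h', 'l') => mismatch, stop
LCP = "bjd" (length 3)

3


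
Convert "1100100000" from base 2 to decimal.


Input: "1100100000" in base 2
Positional expansion:
  Digit '1' (value 1) x 2^9 = 512
  Digit '1' (value 1) x 2^8 = 256
  Digit '0' (value 0) x 2^7 = 0
  Digit '0' (value 0) x 2^6 = 0
  Digit '1' (value 1) x 2^5 = 32
  Digit '0' (value 0) x 2^4 = 0
  Digit '0' (value 0) x 2^3 = 0
  Digit '0' (value 0) x 2^2 = 0
  Digit '0' (value 0) x 2^1 = 0
  Digit '0' (value 0) x 2^0 = 0
Sum = 800

800


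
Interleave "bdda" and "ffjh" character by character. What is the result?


Interleaving "bdda" and "ffjh":
  Position 0: 'b' from first, 'f' from second => "bf"
  Position 1: 'd' from first, 'f' from second => "df"
  Position 2: 'd' from first, 'j' from second => "dj"
  Position 3: 'a' from first, 'h' from second => "ah"
Result: bfdfdjah

bfdfdjah


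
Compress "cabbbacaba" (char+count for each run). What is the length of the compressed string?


Input: cabbbacaba
Runs:
  'c' x 1 => "c1"
  'a' x 1 => "a1"
  'b' x 3 => "b3"
  'a' x 1 => "a1"
  'c' x 1 => "c1"
  'a' x 1 => "a1"
  'b' x 1 => "b1"
  'a' x 1 => "a1"
Compressed: "c1a1b3a1c1a1b1a1"
Compressed length: 16

16


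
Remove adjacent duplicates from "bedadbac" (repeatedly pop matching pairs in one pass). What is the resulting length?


Input: bedadbac
Stack-based adjacent duplicate removal:
  Read 'b': push. Stack: b
  Read 'e': push. Stack: be
  Read 'd': push. Stack: bed
  Read 'a': push. Stack: beda
  Read 'd': push. Stack: bedad
  Read 'b': push. Stack: bedadb
  Read 'a': push. Stack: bedadba
  Read 'c': push. Stack: bedadbac
Final stack: "bedadbac" (length 8)

8


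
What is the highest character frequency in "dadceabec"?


Input: dadceabec
Character counts:
  'a': 2
  'b': 1
  'c': 2
  'd': 2
  'e': 2
Maximum frequency: 2

2


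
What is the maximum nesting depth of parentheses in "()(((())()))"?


Input: "()(((())()))"
Tracking depth:
  Position 0 '(': depth becomes 1
  Position 1 ')': depth becomes 0
  Position 2 '(': depth becomes 1
  Position 3 '(': depth becomes 2
  Position 4 '(': depth becomes 3
  Position 5 '(': depth becomes 4
  Position 6 ')': depth becomes 3
  Position 7 ')': depth becomes 2
  Position 8 '(': depth becomes 3
  Position 9 ')': depth becomes 2
  Position 10 ')': depth becomes 1
  Position 11 ')': depth becomes 0
Maximum depth reached: 4

4


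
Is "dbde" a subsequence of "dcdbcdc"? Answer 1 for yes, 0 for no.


Check if "dbde" is a subsequence of "dcdbcdc"
Greedy scan:
  Position 0 ('d'): matches sub[0] = 'd'
  Position 1 ('c'): no match needed
  Position 2 ('d'): no match needed
  Position 3 ('b'): matches sub[1] = 'b'
  Position 4 ('c'): no match needed
  Position 5 ('d'): matches sub[2] = 'd'
  Position 6 ('c'): no match needed
Only matched 3/4 characters => not a subsequence

0


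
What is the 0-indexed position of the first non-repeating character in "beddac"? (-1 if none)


Input: beddac
Character frequencies:
  'a': 1
  'b': 1
  'c': 1
  'd': 2
  'e': 1
Scanning left to right for freq == 1:
  Position 0 ('b'): unique! => answer = 0

0


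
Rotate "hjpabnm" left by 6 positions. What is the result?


Input: "hjpabnm", rotate left by 6
First 6 characters: "hjpabn"
Remaining characters: "m"
Concatenate remaining + first: "m" + "hjpabn" = "mhjpabn"

mhjpabn


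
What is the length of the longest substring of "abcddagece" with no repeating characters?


Input: "abcddagece"
Sliding window (track last position of each char):
  Position 0 ('a'): window [0,0] length 1 -- new best
  Position 1 ('b'): window [0,1] length 2 -- new best
  Position 2 ('c'): window [0,2] length 3 -- new best
  Position 3 ('d'): window [0,3] length 4 -- new best
  Position 4 ('d'): repeat (last at 3), move window start to 4
  Position 4 ('d'): window [4,4] length 1
  Position 5 ('a'): window [4,5] length 2
  Position 6 ('g'): window [4,6] length 3
  Position 7 ('e'): window [4,7] length 4
  Position 8 ('c'): window [4,8] length 5 -- new best
  Position 9 ('e'): repeat (last at 7), move window start to 8
  Position 9 ('e'): window [8,9] length 2
Longest substring with no repeats: "dagec" with length 5

5


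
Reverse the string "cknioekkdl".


Input: cknioekkdl
Reading characters right to left:
  Position 9: 'l'
  Position 8: 'd'
  Position 7: 'k'
  Position 6: 'k'
  Position 5: 'e'
  Position 4: 'o'
  Position 3: 'i'
  Position 2: 'n'
  Position 1: 'k'
  Position 0: 'c'
Reversed: ldkkeoinkc

ldkkeoinkc


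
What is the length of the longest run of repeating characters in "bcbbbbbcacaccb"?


Input: "bcbbbbbcacaccb"
Scanning for longest run:
  Position 1 ('c'): new char, reset run to 1
  Position 2 ('b'): new char, reset run to 1
  Position 3 ('b'): continues run of 'b', length=2
  Position 4 ('b'): continues run of 'b', length=3
  Position 5 ('b'): continues run of 'b', length=4
  Position 6 ('b'): continues run of 'b', length=5
  Position 7 ('c'): new char, reset run to 1
  Position 8 ('a'): new char, reset run to 1
  Position 9 ('c'): new char, reset run to 1
  Position 10 ('a'): new char, reset run to 1
  Position 11 ('c'): new char, reset run to 1
  Position 12 ('c'): continues run of 'c', length=2
  Position 13 ('b'): new char, reset run to 1
Longest run: 'b' with length 5

5


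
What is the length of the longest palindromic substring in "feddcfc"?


Input: "feddcfc"
Checking substrings for palindromes:
  [4:7] "cfc" (len 3) => palindrome
  [2:4] "dd" (len 2) => palindrome
Longest palindromic substring: "cfc" with length 3

3


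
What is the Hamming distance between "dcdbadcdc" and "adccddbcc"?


Comparing "dcdbadcdc" and "adccddbcc" position by position:
  Position 0: 'd' vs 'a' => differ
  Position 1: 'c' vs 'd' => differ
  Position 2: 'd' vs 'c' => differ
  Position 3: 'b' vs 'c' => differ
  Position 4: 'a' vs 'd' => differ
  Position 5: 'd' vs 'd' => same
  Position 6: 'c' vs 'b' => differ
  Position 7: 'd' vs 'c' => differ
  Position 8: 'c' vs 'c' => same
Total differences (Hamming distance): 7

7


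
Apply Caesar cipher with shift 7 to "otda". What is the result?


Caesar cipher: shift "otda" by 7
  'o' (pos 14) + 7 = pos 21 = 'v'
  't' (pos 19) + 7 = pos 0 = 'a'
  'd' (pos 3) + 7 = pos 10 = 'k'
  'a' (pos 0) + 7 = pos 7 = 'h'
Result: vakh

vakh


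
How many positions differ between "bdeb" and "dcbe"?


Comparing "bdeb" and "dcbe" position by position:
  Position 0: 'b' vs 'd' => DIFFER
  Position 1: 'd' vs 'c' => DIFFER
  Position 2: 'e' vs 'b' => DIFFER
  Position 3: 'b' vs 'e' => DIFFER
Positions that differ: 4

4


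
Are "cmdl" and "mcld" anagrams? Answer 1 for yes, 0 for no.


Strings: "cmdl", "mcld"
Sorted first:  cdlm
Sorted second: cdlm
Sorted forms match => anagrams

1


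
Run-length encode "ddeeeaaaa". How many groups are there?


Input: ddeeeaaaa
Scanning for consecutive runs:
  Group 1: 'd' x 2 (positions 0-1)
  Group 2: 'e' x 3 (positions 2-4)
  Group 3: 'a' x 4 (positions 5-8)
Total groups: 3

3


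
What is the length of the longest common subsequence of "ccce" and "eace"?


LCS of "ccce" and "eace"
DP table:
           e    a    c    e
      0    0    0    0    0
  c   0    0    0    1    1
  c   0    0    0    1    1
  c   0    0    0    1    1
  e   0    1    1    1    2
LCS length = dp[4][4] = 2

2


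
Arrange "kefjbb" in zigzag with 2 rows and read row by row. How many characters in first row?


Zigzag "kefjbb" into 2 rows:
Placing characters:
  'k' => row 0
  'e' => row 1
  'f' => row 0
  'j' => row 1
  'b' => row 0
  'b' => row 1
Rows:
  Row 0: "kfb"
  Row 1: "ejb"
First row length: 3

3


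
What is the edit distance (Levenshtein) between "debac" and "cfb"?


Computing edit distance: "debac" -> "cfb"
DP table:
           c    f    b
      0    1    2    3
  d   1    1    2    3
  e   2    2    2    3
  b   3    3    3    2
  a   4    4    4    3
  c   5    4    5    4
Edit distance = dp[5][3] = 4

4


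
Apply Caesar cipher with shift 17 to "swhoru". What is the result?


Caesar cipher: shift "swhoru" by 17
  's' (pos 18) + 17 = pos 9 = 'j'
  'w' (pos 22) + 17 = pos 13 = 'n'
  'h' (pos 7) + 17 = pos 24 = 'y'
  'o' (pos 14) + 17 = pos 5 = 'f'
  'r' (pos 17) + 17 = pos 8 = 'i'
  'u' (pos 20) + 17 = pos 11 = 'l'
Result: jnyfil

jnyfil


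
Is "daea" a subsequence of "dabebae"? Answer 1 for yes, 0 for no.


Check if "daea" is a subsequence of "dabebae"
Greedy scan:
  Position 0 ('d'): matches sub[0] = 'd'
  Position 1 ('a'): matches sub[1] = 'a'
  Position 2 ('b'): no match needed
  Position 3 ('e'): matches sub[2] = 'e'
  Position 4 ('b'): no match needed
  Position 5 ('a'): matches sub[3] = 'a'
  Position 6 ('e'): no match needed
All 4 characters matched => is a subsequence

1


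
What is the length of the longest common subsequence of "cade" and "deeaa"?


LCS of "cade" and "deeaa"
DP table:
           d    e    e    a    a
      0    0    0    0    0    0
  c   0    0    0    0    0    0
  a   0    0    0    0    1    1
  d   0    1    1    1    1    1
  e   0    1    2    2    2    2
LCS length = dp[4][5] = 2

2


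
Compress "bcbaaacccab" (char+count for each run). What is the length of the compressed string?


Input: bcbaaacccab
Runs:
  'b' x 1 => "b1"
  'c' x 1 => "c1"
  'b' x 1 => "b1"
  'a' x 3 => "a3"
  'c' x 3 => "c3"
  'a' x 1 => "a1"
  'b' x 1 => "b1"
Compressed: "b1c1b1a3c3a1b1"
Compressed length: 14

14


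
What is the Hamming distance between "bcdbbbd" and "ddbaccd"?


Comparing "bcdbbbd" and "ddbaccd" position by position:
  Position 0: 'b' vs 'd' => differ
  Position 1: 'c' vs 'd' => differ
  Position 2: 'd' vs 'b' => differ
  Position 3: 'b' vs 'a' => differ
  Position 4: 'b' vs 'c' => differ
  Position 5: 'b' vs 'c' => differ
  Position 6: 'd' vs 'd' => same
Total differences (Hamming distance): 6

6


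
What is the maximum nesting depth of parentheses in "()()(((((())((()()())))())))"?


Input: "()()(((((())((()()())))())))"
Tracking depth:
  Position 0 '(': depth becomes 1
  Position 1 ')': depth becomes 0
  Position 2 '(': depth becomes 1
  Position 3 ')': depth becomes 0
  Position 4 '(': depth becomes 1
  Position 5 '(': depth becomes 2
  Position 6 '(': depth becomes 3
  Position 7 '(': depth becomes 4
  Position 8 '(': depth becomes 5
  Position 9 '(': depth becomes 6
  Position 10 ')': depth becomes 5
  Position 11 ')': depth becomes 4
  Position 12 '(': depth becomes 5
  Position 13 '(': depth becomes 6
  Position 14 '(': depth becomes 7
  Position 15 ')': depth becomes 6
  Position 16 '(': depth becomes 7
  Position 17 ')': depth becomes 6
  Position 18 '(': depth becomes 7
  Position 19 ')': depth becomes 6
  Position 20 ')': depth becomes 5
  Position 21 ')': depth becomes 4
  Position 22 ')': depth becomes 3
  Position 23 '(': depth becomes 4
  Position 24 ')': depth becomes 3
  Position 25 ')': depth becomes 2
  Position 26 ')': depth becomes 1
  Position 27 ')': depth becomes 0
Maximum depth reached: 7

7


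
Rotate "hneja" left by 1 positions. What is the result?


Input: "hneja", rotate left by 1
First 1 characters: "h"
Remaining characters: "neja"
Concatenate remaining + first: "neja" + "h" = "nejah"

nejah


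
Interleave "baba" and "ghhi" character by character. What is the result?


Interleaving "baba" and "ghhi":
  Position 0: 'b' from first, 'g' from second => "bg"
  Position 1: 'a' from first, 'h' from second => "ah"
  Position 2: 'b' from first, 'h' from second => "bh"
  Position 3: 'a' from first, 'i' from second => "ai"
Result: bgahbhai

bgahbhai


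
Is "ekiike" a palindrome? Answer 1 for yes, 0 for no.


Input: ekiike
Reversed: ekiike
  Compare pos 0 ('e') with pos 5 ('e'): match
  Compare pos 1 ('k') with pos 4 ('k'): match
  Compare pos 2 ('i') with pos 3 ('i'): match
Result: palindrome

1


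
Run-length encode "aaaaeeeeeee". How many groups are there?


Input: aaaaeeeeeee
Scanning for consecutive runs:
  Group 1: 'a' x 4 (positions 0-3)
  Group 2: 'e' x 7 (positions 4-10)
Total groups: 2

2


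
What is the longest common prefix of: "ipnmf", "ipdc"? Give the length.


Words: ipnmf, ipdc
  Position 0: all 'i' => match
  Position 1: all 'p' => match
  Position 2: ('n', 'd') => mismatch, stop
LCP = "ip" (length 2)

2


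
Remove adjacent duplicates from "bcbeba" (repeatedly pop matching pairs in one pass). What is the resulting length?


Input: bcbeba
Stack-based adjacent duplicate removal:
  Read 'b': push. Stack: b
  Read 'c': push. Stack: bc
  Read 'b': push. Stack: bcb
  Read 'e': push. Stack: bcbe
  Read 'b': push. Stack: bcbeb
  Read 'a': push. Stack: bcbeba
Final stack: "bcbeba" (length 6)

6


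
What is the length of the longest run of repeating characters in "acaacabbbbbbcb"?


Input: "acaacabbbbbbcb"
Scanning for longest run:
  Position 1 ('c'): new char, reset run to 1
  Position 2 ('a'): new char, reset run to 1
  Position 3 ('a'): continues run of 'a', length=2
  Position 4 ('c'): new char, reset run to 1
  Position 5 ('a'): new char, reset run to 1
  Position 6 ('b'): new char, reset run to 1
  Position 7 ('b'): continues run of 'b', length=2
  Position 8 ('b'): continues run of 'b', length=3
  Position 9 ('b'): continues run of 'b', length=4
  Position 10 ('b'): continues run of 'b', length=5
  Position 11 ('b'): continues run of 'b', length=6
  Position 12 ('c'): new char, reset run to 1
  Position 13 ('b'): new char, reset run to 1
Longest run: 'b' with length 6

6


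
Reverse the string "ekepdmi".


Input: ekepdmi
Reading characters right to left:
  Position 6: 'i'
  Position 5: 'm'
  Position 4: 'd'
  Position 3: 'p'
  Position 2: 'e'
  Position 1: 'k'
  Position 0: 'e'
Reversed: imdpeke

imdpeke
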